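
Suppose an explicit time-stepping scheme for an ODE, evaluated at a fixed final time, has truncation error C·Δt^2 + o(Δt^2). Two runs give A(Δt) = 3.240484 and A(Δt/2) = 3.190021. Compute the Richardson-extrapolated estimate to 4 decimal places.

The leading error scales as Δt^2; refining by a factor of 2 reduces it by 2^2 = 4.
Extrapolated value = (4·A(Δt/2) − A(Δt)) / (4 − 1)
= (4·3.190021 − 3.240484) / 3
= 9.519600 / 3 = 3.173200

3.1732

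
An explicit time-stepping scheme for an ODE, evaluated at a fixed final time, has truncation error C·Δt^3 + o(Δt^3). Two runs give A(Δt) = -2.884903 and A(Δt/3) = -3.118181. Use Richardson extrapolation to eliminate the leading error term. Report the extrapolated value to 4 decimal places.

-3.1272

Extrapolated value = (27·A(Δt/3) − A(Δt)) / (27 − 1)
= (27·(-3.118181) − (-2.884903)) / 26
= -81.305984 / 26 = -3.127153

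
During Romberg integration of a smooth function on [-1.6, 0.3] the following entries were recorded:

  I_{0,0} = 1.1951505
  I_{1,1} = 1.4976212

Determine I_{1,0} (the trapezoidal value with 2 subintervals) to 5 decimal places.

From I_{1,1} = (4·I_{1,0} − I_{0,0})/3, solve for I_{1,0}:
4·I_{1,0} = 3·1.4976212 + 1.1951505 = 5.6880141
I_{1,0} = 1.4220035

1.42200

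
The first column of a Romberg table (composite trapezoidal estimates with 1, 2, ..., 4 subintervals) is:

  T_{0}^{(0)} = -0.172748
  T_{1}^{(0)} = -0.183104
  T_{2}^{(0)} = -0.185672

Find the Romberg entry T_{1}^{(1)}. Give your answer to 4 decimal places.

-0.1866

Richardson extrapolation on the trapezoidal column (denominator 4−1=3):
T_{1}^{(1)} = (4·(-0.183104) − (-0.172748)) / 3 = -0.186556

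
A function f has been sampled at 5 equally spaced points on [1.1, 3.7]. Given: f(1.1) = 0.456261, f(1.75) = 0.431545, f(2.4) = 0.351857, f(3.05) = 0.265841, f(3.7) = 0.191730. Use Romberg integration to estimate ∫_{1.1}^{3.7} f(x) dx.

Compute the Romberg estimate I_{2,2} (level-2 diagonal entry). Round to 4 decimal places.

0.8977

I_{0,0} (trapezoid, 1 panel, h=2.6000): 0.842388
I_{1,0} (trapezoid, 2 panels, h=1.3000): 0.878608
I_{2,0} (trapezoid, 4 panels, h=0.6500): 0.892605
I_{1,1} = 0.878608 + (0.878608 − 0.842388)/3 = 0.890681
I_{2,1} = 0.892605 + (0.892605 − 0.878608)/3 = 0.897271
I_{2,2} = 0.897271 + (0.897271 − 0.890681)/15 = 0.897710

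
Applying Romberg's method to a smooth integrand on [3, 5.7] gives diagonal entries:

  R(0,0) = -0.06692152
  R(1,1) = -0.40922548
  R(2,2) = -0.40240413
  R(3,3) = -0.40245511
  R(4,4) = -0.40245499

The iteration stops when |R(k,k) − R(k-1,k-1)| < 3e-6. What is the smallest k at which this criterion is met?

k = 4

|R(1,1) − R(0,0)| = 0.34230396 ≥ 3e-6
|R(2,2) − R(1,1)| = 0.00682135 ≥ 3e-6
|R(3,3) − R(2,2)| = 0.00005098 ≥ 3e-6
|R(4,4) − R(3,3)| = 0.00000012 < 3e-6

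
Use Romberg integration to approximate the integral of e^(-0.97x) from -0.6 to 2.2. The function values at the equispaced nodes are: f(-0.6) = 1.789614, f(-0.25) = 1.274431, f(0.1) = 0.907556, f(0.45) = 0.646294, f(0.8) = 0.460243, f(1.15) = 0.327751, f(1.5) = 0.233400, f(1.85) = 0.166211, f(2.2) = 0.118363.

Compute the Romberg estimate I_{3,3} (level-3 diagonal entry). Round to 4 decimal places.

I_{0,0} (trapezoid, 1 panel, h=2.8000): 2.671168
I_{1,0} (trapezoid, 2 panels, h=1.4000): 1.979924
I_{2,0} (trapezoid, 4 panels, h=0.7000): 1.788631
I_{3,0} (trapezoid, 8 panels, h=0.3500): 1.739456
I_{1,1} = 1.979924 + (1.979924 − 2.671168)/3 = 1.749509
I_{2,1} = 1.788631 + (1.788631 − 1.979924)/3 = 1.724867
I_{3,1} = 1.739456 + (1.739456 − 1.788631)/3 = 1.723064
I_{2,2} = 1.724867 + (1.724867 − 1.749509)/15 = 1.723224
I_{3,2} = 1.723064 + (1.723064 − 1.724867)/15 = 1.722944
I_{3,3} = 1.722944 + (1.722944 − 1.723224)/63 = 1.722940

1.7229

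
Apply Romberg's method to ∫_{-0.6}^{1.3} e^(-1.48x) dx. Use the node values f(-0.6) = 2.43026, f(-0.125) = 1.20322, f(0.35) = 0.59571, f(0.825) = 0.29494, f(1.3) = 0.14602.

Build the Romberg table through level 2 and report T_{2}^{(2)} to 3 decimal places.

T_{0}^{(0)} (trapezoid, 1 panel, h=1.9000): 2.44747
T_{1}^{(0)} (trapezoid, 2 panels, h=0.9500): 1.78966
T_{2}^{(0)} (trapezoid, 4 panels, h=0.4750): 1.60645
T_{1}^{(1)} = 1.78966 + (1.78966 − 2.44747)/3 = 1.57039
T_{2}^{(1)} = 1.60645 + (1.60645 − 1.78966)/3 = 1.54538
T_{2}^{(2)} = 1.54538 + (1.54538 − 1.57039)/15 = 1.54371

1.544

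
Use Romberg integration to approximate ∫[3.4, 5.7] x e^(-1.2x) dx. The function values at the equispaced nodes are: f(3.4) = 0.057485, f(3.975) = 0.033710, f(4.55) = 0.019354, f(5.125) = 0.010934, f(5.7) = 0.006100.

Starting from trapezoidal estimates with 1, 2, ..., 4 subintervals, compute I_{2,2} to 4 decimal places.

0.0538

I_{0,0} (trapezoid, 1 panel, h=2.3000): 0.073123
I_{1,0} (trapezoid, 2 panels, h=1.1500): 0.058818
I_{2,0} (trapezoid, 4 panels, h=0.5750): 0.055080
I_{1,1} = 0.058818 + (0.058818 − 0.073123)/3 = 0.054050
I_{2,1} = 0.055080 + (0.055080 − 0.058818)/3 = 0.053834
I_{2,2} = 0.053834 + (0.053834 − 0.054050)/15 = 0.053820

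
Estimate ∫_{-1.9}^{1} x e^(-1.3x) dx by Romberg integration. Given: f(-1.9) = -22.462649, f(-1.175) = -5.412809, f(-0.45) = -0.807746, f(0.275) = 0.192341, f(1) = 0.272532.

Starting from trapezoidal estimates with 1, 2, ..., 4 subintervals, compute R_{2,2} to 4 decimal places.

R_{0,0} (trapezoid, 1 panel, h=2.9000): -32.175670
R_{1,0} (trapezoid, 2 panels, h=1.4500): -17.259067
R_{2,0} (trapezoid, 4 panels, h=0.7250): -12.414373
R_{1,1} = -17.259067 + (-17.259067 − (-32.175670))/3 = -12.286866
R_{2,1} = -12.414373 + (-12.414373 − (-17.259067))/3 = -10.799475
R_{2,2} = -10.799475 + (-10.799475 − (-12.286866))/15 = -10.700316

-10.7003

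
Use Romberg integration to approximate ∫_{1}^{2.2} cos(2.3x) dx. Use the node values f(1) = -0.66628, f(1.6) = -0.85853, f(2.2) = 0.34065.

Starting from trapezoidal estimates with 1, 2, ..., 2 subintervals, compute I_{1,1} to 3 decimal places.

-0.752

I_{0,0} (trapezoid, 1 panel, h=1.2000): -0.19538
I_{1,0} (trapezoid, 2 panels, h=0.6000): -0.61281
I_{1,1} = -0.61281 + (-0.61281 − (-0.19538))/3 = -0.75195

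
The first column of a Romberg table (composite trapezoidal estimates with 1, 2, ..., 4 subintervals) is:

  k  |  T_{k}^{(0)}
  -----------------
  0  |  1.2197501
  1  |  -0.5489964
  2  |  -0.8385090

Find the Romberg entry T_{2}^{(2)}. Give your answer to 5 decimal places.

-0.92144

Richardson extrapolation on the trapezoidal column (denominator 4−1=3):
T_{1}^{(1)} = -0.5489964 + (-0.5489964 − 1.2197501)/3 = -1.1385786
T_{2}^{(1)} = -0.8385090 + (-0.8385090 − (-0.5489964))/3 = -0.9350132
T_{2}^{(2)} = -0.9350132 + (-0.9350132 − (-1.1385786))/15 = -0.9214422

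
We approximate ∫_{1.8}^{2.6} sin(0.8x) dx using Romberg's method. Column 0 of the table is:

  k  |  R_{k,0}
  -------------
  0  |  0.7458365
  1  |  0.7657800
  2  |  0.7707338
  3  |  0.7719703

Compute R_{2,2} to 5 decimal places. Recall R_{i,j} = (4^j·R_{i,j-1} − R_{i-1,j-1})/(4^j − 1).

Richardson extrapolation on the trapezoidal column (denominator 4−1=3):
R_{1,1} = 0.7657800 + (0.7657800 − 0.7458365)/3 = 0.7724278
R_{2,1} = 0.7707338 + (0.7707338 − 0.7657800)/3 = 0.7723851
R_{2,2} = 0.7723851 + (0.7723851 − 0.7724278)/15 = 0.7723823

0.77238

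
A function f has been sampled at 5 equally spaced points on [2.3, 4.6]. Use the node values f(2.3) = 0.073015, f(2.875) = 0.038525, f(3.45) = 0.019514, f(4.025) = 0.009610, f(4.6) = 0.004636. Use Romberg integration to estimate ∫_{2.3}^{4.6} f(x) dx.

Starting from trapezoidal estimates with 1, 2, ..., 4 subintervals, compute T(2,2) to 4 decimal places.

0.0592

T(0,0) (trapezoid, 1 panel, h=2.3000): 0.089299
T(1,0) (trapezoid, 2 panels, h=1.1500): 0.067090
T(2,0) (trapezoid, 4 panels, h=0.5750): 0.061223
T(1,1) = 0.067090 + (0.067090 − 0.089299)/3 = 0.059687
T(2,1) = 0.061223 + (0.061223 − 0.067090)/3 = 0.059267
T(2,2) = 0.059267 + (0.059267 − 0.059687)/15 = 0.059239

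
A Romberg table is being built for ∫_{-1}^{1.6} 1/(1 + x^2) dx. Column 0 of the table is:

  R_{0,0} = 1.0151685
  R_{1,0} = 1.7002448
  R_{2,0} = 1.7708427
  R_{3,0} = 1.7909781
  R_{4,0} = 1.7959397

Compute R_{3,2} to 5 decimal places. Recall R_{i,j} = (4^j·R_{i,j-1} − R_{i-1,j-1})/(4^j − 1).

1.79791

R_{2,1} = 1.7708427 + (1.7708427 − 1.7002448)/3 = 1.7943753
R_{3,1} = 1.7909781 + (1.7909781 − 1.7708427)/3 = 1.7976899
R_{3,2} = 1.7976899 + (1.7976899 − 1.7943753)/15 = 1.7979109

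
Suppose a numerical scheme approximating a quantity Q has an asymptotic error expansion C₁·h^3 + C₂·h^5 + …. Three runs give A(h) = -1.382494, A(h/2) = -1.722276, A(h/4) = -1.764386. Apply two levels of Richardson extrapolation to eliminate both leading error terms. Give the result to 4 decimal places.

First eliminate the h^3 term (factor 2^3 = 8):
  B₁ = (8·(-1.722276) − (-1.382494))/7 = -1.770816
  B₂ = (8·(-1.764386) − (-1.722276))/7 = -1.770402
Then eliminate the h^5 term (factor 2^5 = 32):
  (32·(-1.770402) − (-1.770816))/31 = -1.770389

-1.7704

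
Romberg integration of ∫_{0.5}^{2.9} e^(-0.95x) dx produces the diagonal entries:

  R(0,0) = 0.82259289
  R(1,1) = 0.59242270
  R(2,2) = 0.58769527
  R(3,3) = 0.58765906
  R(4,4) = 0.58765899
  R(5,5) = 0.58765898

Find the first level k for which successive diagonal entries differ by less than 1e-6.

|R(1,1) − R(0,0)| = 0.23017019 ≥ 1e-6
|R(2,2) − R(1,1)| = 0.00472743 ≥ 1e-6
|R(3,3) − R(2,2)| = 0.00003621 ≥ 1e-6
|R(4,4) − R(3,3)| = 0.00000007 < 1e-6

k = 4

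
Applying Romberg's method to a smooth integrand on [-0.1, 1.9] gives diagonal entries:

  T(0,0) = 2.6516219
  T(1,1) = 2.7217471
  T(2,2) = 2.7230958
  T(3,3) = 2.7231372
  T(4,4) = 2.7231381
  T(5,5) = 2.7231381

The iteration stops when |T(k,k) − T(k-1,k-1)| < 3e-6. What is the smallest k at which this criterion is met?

|T(1,1) − T(0,0)| = 0.0701252 ≥ 3e-6
|T(2,2) − T(1,1)| = 0.0013487 ≥ 3e-6
|T(3,3) − T(2,2)| = 0.0000414 ≥ 3e-6
|T(4,4) − T(3,3)| = 0.0000009 < 3e-6

k = 4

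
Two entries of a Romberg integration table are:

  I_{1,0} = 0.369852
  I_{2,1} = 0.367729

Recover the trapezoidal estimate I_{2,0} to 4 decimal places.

From I_{2,1} = (4·I_{2,0} − I_{1,0})/3, solve for I_{2,0}:
4·I_{2,0} = 3·0.367729 + 0.369852 = 1.473039
I_{2,0} = 0.368260

0.3683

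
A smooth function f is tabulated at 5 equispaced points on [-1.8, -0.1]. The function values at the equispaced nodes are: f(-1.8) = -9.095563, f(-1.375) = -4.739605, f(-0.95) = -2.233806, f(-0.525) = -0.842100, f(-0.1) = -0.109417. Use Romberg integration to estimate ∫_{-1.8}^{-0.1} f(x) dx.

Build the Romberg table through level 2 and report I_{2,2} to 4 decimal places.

I_{0,0} (trapezoid, 1 panel, h=1.7000): -7.824233
I_{1,0} (trapezoid, 2 panels, h=0.8500): -5.810852
I_{2,0} (trapezoid, 4 panels, h=0.4250): -5.277650
I_{1,1} = -5.810852 + (-5.810852 − (-7.824233))/3 = -5.139725
I_{2,1} = -5.277650 + (-5.277650 − (-5.810852))/3 = -5.099916
I_{2,2} = -5.099916 + (-5.099916 − (-5.139725))/15 = -5.097262

-5.0973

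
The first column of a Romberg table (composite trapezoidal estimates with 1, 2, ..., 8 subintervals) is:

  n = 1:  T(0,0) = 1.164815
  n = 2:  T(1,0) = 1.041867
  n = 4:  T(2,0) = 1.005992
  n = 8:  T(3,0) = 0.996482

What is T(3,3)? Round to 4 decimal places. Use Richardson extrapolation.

T(1,1) = (4·1.041867 − 1.164815) / 3 = 1.000884
T(2,1) = (4·1.005992 − 1.041867) / 3 = 0.994034
T(3,1) = 0.996482 + (0.996482 − 1.005992)/3 = 0.993312
T(2,2) = 0.994034 + (0.994034 − 1.000884)/15 = 0.993577
T(3,2) = 0.993312 + (0.993312 − 0.994034)/15 = 0.993264
T(3,3) = 0.993264 + (0.993264 − 0.993577)/63 = 0.993259

0.9933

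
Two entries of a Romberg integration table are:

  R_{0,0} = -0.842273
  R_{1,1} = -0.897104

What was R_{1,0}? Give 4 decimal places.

-0.8834

From R_{1,1} = (4·R_{1,0} − R_{0,0})/3, solve for R_{1,0}:
4·R_{1,0} = 3·(-0.897104) + (-0.842273) = -3.533585
R_{1,0} = -0.883396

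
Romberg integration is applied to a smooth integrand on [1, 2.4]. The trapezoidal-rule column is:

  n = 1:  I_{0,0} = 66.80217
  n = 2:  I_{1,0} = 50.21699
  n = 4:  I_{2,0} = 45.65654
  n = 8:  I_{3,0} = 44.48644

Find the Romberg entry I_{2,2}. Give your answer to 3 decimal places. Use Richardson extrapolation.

Richardson extrapolation on the trapezoidal column (denominator 4−1=3):
I_{1,1} = (4·50.21699 − 66.80217) / 3 = 44.68860
I_{2,1} = 45.65654 + (45.65654 − 50.21699)/3 = 44.13639
I_{2,2} = (16·44.13639 − 44.68860) / 15 = 44.09958

44.100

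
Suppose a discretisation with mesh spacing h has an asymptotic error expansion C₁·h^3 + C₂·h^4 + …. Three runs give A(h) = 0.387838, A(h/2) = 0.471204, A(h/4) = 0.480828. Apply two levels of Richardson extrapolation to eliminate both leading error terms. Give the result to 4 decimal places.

First eliminate the h^3 term (factor 2^3 = 8):
  B₁ = (8·0.471204 − 0.387838)/7 = 0.483113
  B₂ = (8·0.480828 − 0.471204)/7 = 0.482203
Then eliminate the h^4 term (factor 2^4 = 16):
  (16·0.482203 − 0.483113)/15 = 0.482142

0.4821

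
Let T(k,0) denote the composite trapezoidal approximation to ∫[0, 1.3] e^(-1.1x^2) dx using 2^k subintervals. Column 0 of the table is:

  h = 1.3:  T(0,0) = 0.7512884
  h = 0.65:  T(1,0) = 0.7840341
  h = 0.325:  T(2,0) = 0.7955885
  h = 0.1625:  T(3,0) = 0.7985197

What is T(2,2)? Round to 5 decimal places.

0.79974

T(1,1) = 0.7840341 + (0.7840341 − 0.7512884)/3 = 0.7949493
T(2,1) = 0.7955885 + (0.7955885 − 0.7840341)/3 = 0.7994400
T(2,2) = 0.7994400 + (0.7994400 − 0.7949493)/15 = 0.7997394
(Column j=1 coincides with Simpson's rule on the same nodes.)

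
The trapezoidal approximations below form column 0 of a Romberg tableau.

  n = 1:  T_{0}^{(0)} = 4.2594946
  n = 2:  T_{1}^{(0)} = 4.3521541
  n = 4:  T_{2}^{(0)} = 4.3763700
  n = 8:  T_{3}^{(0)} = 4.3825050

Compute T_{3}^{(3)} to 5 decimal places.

4.38456

T_{1}^{(1)} = 4.3521541 + (4.3521541 − 4.2594946)/3 = 4.3830406
T_{2}^{(1)} = 4.3763700 + (4.3763700 − 4.3521541)/3 = 4.3844420
T_{3}^{(1)} = 4.3825050 + (4.3825050 − 4.3763700)/3 = 4.3845500
T_{2}^{(2)} = 4.3844420 + (4.3844420 − 4.3830406)/15 = 4.3845354
T_{3}^{(2)} = 4.3845500 + (4.3845500 − 4.3844420)/15 = 4.3845572
T_{3}^{(3)} = 4.3845572 + (4.3845572 − 4.3845354)/63 = 4.3845575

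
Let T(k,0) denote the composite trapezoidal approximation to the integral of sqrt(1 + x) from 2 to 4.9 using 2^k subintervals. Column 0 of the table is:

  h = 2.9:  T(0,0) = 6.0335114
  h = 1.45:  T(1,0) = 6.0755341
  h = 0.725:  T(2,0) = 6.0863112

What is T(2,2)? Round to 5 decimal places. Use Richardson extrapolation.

6.08993

Richardson extrapolation on the trapezoidal column (denominator 4−1=3):
T(1,1) = (4·6.0755341 − 6.0335114) / 3 = 6.0895417
T(2,1) = 6.0863112 + (6.0863112 − 6.0755341)/3 = 6.0899036
T(2,2) = (16·6.0899036 − 6.0895417) / 15 = 6.0899277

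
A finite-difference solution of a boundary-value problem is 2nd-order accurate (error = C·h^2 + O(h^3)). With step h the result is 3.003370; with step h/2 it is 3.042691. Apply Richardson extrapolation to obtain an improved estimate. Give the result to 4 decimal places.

3.0558

The leading error scales as h^2; refining by a factor of 2 reduces it by 2^2 = 4.
Extrapolated value = (4·A(h/2) − A(h)) / (4 − 1)
= (4·3.042691 − 3.003370) / 3
= 9.167394 / 3 = 3.055798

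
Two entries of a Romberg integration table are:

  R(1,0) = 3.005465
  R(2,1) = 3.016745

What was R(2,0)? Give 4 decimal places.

From R(2,1) = (4·R(2,0) − R(1,0))/3, solve for R(2,0):
4·R(2,0) = 3·3.016745 + 3.005465 = 12.055700
R(2,0) = 3.013925

3.0139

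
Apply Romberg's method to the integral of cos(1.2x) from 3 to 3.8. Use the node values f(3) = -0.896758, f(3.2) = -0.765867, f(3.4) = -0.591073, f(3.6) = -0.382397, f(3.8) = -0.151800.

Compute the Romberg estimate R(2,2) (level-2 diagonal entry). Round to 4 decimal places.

-0.4549

R(0,0) (trapezoid, 1 panel, h=0.8000): -0.419423
R(1,0) (trapezoid, 2 panels, h=0.4000): -0.446141
R(2,0) (trapezoid, 4 panels, h=0.2000): -0.452723
R(1,1) = -0.446141 + (-0.446141 − (-0.419423))/3 = -0.455047
R(2,1) = -0.452723 + (-0.452723 − (-0.446141))/3 = -0.454917
R(2,2) = -0.454917 + (-0.454917 − (-0.455047))/15 = -0.454908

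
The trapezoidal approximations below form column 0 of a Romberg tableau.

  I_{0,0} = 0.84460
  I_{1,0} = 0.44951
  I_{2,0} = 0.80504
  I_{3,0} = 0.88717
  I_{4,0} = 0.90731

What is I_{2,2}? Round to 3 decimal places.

0.964

Richardson extrapolation on the trapezoidal column (denominator 4−1=3):
I_{1,1} = 0.44951 + (0.44951 − 0.84460)/3 = 0.31781
I_{2,1} = (4·0.80504 − 0.44951) / 3 = 0.92355
I_{2,2} = (16·0.92355 − 0.31781) / 15 = 0.96393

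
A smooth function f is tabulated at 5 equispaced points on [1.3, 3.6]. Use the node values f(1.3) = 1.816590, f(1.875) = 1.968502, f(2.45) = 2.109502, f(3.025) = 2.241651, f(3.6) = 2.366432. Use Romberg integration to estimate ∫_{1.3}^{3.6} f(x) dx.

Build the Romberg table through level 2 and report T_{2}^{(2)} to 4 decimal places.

4.8382

T_{0}^{(0)} (trapezoid, 1 panel, h=2.3000): 4.810475
T_{1}^{(0)} (trapezoid, 2 panels, h=1.1500): 4.831165
T_{2}^{(0)} (trapezoid, 4 panels, h=0.5750): 4.836420
T_{1}^{(1)} = 4.831165 + (4.831165 − 4.810475)/3 = 4.838062
T_{2}^{(1)} = 4.836420 + (4.836420 − 4.831165)/3 = 4.838172
T_{2}^{(2)} = 4.838172 + (4.838172 − 4.838062)/15 = 4.838179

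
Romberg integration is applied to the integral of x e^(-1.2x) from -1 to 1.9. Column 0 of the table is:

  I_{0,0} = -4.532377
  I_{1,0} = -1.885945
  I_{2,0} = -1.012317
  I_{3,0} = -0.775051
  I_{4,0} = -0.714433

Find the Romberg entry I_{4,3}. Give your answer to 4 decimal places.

-0.6941

I_{2,1} = (4·(-1.012317) − (-1.885945)) / 3 = -0.721108
I_{3,1} = (4·(-0.775051) − (-1.012317)) / 3 = -0.695962
I_{4,1} = -0.714433 + (-0.714433 − (-0.775051))/3 = -0.694227
I_{3,2} = -0.695962 + (-0.695962 − (-0.721108))/15 = -0.694286
I_{4,2} = (16·(-0.694227) − (-0.695962)) / 15 = -0.694111
I_{4,3} = (64·(-0.694111) − (-0.694286)) / 63 = -0.694108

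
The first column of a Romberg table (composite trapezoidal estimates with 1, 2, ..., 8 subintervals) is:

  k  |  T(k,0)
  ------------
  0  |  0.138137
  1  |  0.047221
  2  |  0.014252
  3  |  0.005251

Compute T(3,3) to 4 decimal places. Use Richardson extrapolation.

0.0022

T(1,1) = (4·0.047221 − 0.138137) / 3 = 0.016916
T(2,1) = (4·0.014252 − 0.047221) / 3 = 0.003262
T(3,1) = 0.005251 + (0.005251 − 0.014252)/3 = 0.002251
T(2,2) = (16·0.003262 − 0.016916) / 15 = 0.002352
T(3,2) = (16·0.002251 − 0.003262) / 15 = 0.002184
T(3,3) = (64·0.002184 − 0.002352) / 63 = 0.002181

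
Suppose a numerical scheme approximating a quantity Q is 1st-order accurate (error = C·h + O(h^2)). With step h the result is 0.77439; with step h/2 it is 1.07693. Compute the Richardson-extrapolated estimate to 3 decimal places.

Extrapolated value = (2·A(h/2) − A(h)) / (2 − 1)
= (2·1.07693 − 0.77439) / 1
= 1.37947 / 1 = 1.37947

1.379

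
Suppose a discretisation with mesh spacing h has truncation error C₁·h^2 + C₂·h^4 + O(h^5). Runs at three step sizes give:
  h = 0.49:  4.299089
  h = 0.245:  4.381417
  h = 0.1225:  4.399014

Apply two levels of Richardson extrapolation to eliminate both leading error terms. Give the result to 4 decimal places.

4.4046

First eliminate the h^2 term (factor 2^2 = 4):
  B₁ = (4·4.381417 − 4.299089)/3 = 4.408860
  B₂ = (4·4.399014 − 4.381417)/3 = 4.404880
Then eliminate the h^4 term (factor 2^4 = 16):
  (16·4.404880 − 4.408860)/15 = 4.404615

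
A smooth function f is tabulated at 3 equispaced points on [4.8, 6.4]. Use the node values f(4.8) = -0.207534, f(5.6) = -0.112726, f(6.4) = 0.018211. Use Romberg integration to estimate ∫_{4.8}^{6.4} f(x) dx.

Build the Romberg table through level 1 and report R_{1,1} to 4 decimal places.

-0.1707

R_{0,0} (trapezoid, 1 panel, h=1.6000): -0.151458
R_{1,0} (trapezoid, 2 panels, h=0.8000): -0.165910
R_{1,1} = -0.165910 + (-0.165910 − (-0.151458))/3 = -0.170727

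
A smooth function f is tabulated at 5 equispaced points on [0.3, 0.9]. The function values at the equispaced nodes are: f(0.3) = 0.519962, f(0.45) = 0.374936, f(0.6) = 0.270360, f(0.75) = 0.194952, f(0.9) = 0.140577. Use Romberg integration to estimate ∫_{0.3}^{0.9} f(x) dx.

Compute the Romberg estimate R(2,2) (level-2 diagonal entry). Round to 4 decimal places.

0.1740

R(0,0) (trapezoid, 1 panel, h=0.6000): 0.198162
R(1,0) (trapezoid, 2 panels, h=0.3000): 0.180189
R(2,0) (trapezoid, 4 panels, h=0.1500): 0.175578
R(1,1) = 0.180189 + (0.180189 − 0.198162)/3 = 0.174198
R(2,1) = 0.175578 + (0.175578 − 0.180189)/3 = 0.174041
R(2,2) = 0.174041 + (0.174041 − 0.174198)/15 = 0.174031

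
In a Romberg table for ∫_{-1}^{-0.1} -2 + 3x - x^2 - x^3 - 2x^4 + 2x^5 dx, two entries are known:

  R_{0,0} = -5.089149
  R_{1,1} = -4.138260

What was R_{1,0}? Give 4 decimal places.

From R_{1,1} = (4·R_{1,0} − R_{0,0})/3, solve for R_{1,0}:
4·R_{1,0} = 3·(-4.138260) + (-5.089149) = -17.503929
R_{1,0} = -4.375982

-4.3760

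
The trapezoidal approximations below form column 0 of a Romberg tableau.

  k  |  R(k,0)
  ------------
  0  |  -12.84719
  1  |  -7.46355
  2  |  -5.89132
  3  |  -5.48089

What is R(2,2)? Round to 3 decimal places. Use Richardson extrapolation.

R(1,1) = -7.46355 + (-7.46355 − (-12.84719))/3 = -5.66900
R(2,1) = -5.89132 + (-5.89132 − (-7.46355))/3 = -5.36724
R(2,2) = (16·(-5.36724) − (-5.66900)) / 15 = -5.34712

-5.347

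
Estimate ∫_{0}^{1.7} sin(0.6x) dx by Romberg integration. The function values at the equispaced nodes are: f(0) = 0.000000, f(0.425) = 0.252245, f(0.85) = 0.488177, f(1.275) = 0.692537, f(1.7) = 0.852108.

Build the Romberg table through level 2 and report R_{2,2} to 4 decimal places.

0.7944

R_{0,0} (trapezoid, 1 panel, h=1.7000): 0.724292
R_{1,0} (trapezoid, 2 panels, h=0.8500): 0.777096
R_{2,0} (trapezoid, 4 panels, h=0.4250): 0.790081
R_{1,1} = 0.777096 + (0.777096 − 0.724292)/3 = 0.794697
R_{2,1} = 0.790081 + (0.790081 − 0.777096)/3 = 0.794409
R_{2,2} = 0.794409 + (0.794409 − 0.794697)/15 = 0.794390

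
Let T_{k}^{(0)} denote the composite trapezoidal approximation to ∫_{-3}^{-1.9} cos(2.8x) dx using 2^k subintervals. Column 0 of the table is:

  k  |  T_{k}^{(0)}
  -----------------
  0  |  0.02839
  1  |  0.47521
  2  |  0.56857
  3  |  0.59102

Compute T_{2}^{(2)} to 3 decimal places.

0.598

Richardson extrapolation on the trapezoidal column (denominator 4−1=3):
T_{1}^{(1)} = 0.47521 + (0.47521 − 0.02839)/3 = 0.62415
T_{2}^{(1)} = (4·0.56857 − 0.47521) / 3 = 0.59969
T_{2}^{(2)} = 0.59969 + (0.59969 − 0.62415)/15 = 0.59806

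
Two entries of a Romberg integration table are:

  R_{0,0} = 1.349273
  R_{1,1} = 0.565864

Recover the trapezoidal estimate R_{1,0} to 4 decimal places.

0.7617

From R_{1,1} = (4·R_{1,0} − R_{0,0})/3, solve for R_{1,0}:
4·R_{1,0} = 3·0.565864 + 1.349273 = 3.046865
R_{1,0} = 0.761716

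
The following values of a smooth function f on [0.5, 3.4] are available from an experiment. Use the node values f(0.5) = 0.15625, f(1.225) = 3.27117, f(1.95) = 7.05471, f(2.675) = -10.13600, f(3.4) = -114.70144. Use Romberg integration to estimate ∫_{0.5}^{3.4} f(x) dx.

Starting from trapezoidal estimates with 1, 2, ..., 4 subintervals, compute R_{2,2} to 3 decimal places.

-30.187

R_{0,0} (trapezoid, 1 panel, h=2.9000): -166.09053
R_{1,0} (trapezoid, 2 panels, h=1.4500): -72.81593
R_{2,0} (trapezoid, 4 panels, h=0.7250): -41.38497
R_{1,1} = -72.81593 + (-72.81593 − (-166.09053))/3 = -41.72440
R_{2,1} = -41.38497 + (-41.38497 − (-72.81593))/3 = -30.90798
R_{2,2} = -30.90798 + (-30.90798 − (-41.72440))/15 = -30.18689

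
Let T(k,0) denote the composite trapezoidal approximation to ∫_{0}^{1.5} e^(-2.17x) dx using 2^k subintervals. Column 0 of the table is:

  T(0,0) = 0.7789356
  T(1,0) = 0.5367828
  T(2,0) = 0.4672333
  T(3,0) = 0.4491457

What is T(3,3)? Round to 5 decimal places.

0.44305

T(1,1) = (4·0.5367828 − 0.7789356) / 3 = 0.4560652
T(2,1) = 0.4672333 + (0.4672333 − 0.5367828)/3 = 0.4440501
T(3,1) = (4·0.4491457 − 0.4672333) / 3 = 0.4431165
T(2,2) = (16·0.4440501 − 0.4560652) / 15 = 0.4432491
T(3,2) = 0.4431165 + (0.4431165 − 0.4440501)/15 = 0.4430543
T(3,3) = 0.4430543 + (0.4430543 − 0.4432491)/63 = 0.4430512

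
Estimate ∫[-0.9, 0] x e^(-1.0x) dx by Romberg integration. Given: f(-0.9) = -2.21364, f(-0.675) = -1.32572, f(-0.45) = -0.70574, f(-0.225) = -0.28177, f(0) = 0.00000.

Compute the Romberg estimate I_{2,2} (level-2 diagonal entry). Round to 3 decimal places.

-0.754

I_{0,0} (trapezoid, 1 panel, h=0.9000): -0.99614
I_{1,0} (trapezoid, 2 panels, h=0.4500): -0.81565
I_{2,0} (trapezoid, 4 panels, h=0.2250): -0.76951
I_{1,1} = -0.81565 + (-0.81565 − (-0.99614))/3 = -0.75549
I_{2,1} = -0.76951 + (-0.76951 − (-0.81565))/3 = -0.75413
I_{2,2} = -0.75413 + (-0.75413 − (-0.75549))/15 = -0.75404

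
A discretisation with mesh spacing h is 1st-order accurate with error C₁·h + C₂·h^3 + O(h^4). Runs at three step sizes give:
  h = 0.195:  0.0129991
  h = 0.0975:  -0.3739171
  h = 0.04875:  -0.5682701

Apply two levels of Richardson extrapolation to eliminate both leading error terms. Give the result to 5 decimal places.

First eliminate the h term (factor 2^1 = 2):
  B₁ = (2·(-0.3739171) − 0.0129991)/1 = -0.7608333
  B₂ = (2·(-0.5682701) − (-0.3739171))/1 = -0.7626231
Then eliminate the h^3 term (factor 2^3 = 8):
  (8·(-0.7626231) − (-0.7608333))/7 = -0.7628788

-0.76288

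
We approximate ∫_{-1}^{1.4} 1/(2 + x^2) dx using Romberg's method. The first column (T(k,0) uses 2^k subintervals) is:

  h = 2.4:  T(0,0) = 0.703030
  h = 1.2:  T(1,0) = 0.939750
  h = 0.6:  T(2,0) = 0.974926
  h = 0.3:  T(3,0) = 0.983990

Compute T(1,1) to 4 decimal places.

Richardson extrapolation on the trapezoidal column (denominator 4−1=3):
T(1,1) = (4·0.939750 − 0.703030) / 3 = 1.018657

1.0187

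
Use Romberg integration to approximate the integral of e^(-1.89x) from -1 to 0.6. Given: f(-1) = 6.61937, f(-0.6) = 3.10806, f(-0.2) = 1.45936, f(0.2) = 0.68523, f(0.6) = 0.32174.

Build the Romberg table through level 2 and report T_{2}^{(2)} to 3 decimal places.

3.333

T_{0}^{(0)} (trapezoid, 1 panel, h=1.6000): 5.55289
T_{1}^{(0)} (trapezoid, 2 panels, h=0.8000): 3.94393
T_{2}^{(0)} (trapezoid, 4 panels, h=0.4000): 3.48928
T_{1}^{(1)} = 3.94393 + (3.94393 − 5.55289)/3 = 3.40761
T_{2}^{(1)} = 3.48928 + (3.48928 − 3.94393)/3 = 3.33773
T_{2}^{(2)} = 3.33773 + (3.33773 − 3.40761)/15 = 3.33307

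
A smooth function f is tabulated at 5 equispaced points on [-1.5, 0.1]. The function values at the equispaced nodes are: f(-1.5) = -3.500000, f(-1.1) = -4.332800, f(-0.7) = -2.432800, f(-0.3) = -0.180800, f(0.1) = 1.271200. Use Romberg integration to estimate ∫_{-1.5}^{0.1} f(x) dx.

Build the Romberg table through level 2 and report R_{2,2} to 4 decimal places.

R_{0,0} (trapezoid, 1 panel, h=1.6000): -1.783040
R_{1,0} (trapezoid, 2 panels, h=0.8000): -2.837760
R_{2,0} (trapezoid, 4 panels, h=0.4000): -3.224320
R_{1,1} = -2.837760 + (-2.837760 − (-1.783040))/3 = -3.189333
R_{2,1} = -3.224320 + (-3.224320 − (-2.837760))/3 = -3.353173
R_{2,2} = -3.353173 + (-3.353173 − (-3.189333))/15 = -3.364096

-3.3641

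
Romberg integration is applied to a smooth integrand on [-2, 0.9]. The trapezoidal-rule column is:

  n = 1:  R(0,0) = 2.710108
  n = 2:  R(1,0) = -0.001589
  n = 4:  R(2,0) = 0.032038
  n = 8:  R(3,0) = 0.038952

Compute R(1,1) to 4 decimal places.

-0.9055

Richardson extrapolation on the trapezoidal column (denominator 4−1=3):
R(1,1) = (4·(-0.001589) − 2.710108) / 3 = -0.905488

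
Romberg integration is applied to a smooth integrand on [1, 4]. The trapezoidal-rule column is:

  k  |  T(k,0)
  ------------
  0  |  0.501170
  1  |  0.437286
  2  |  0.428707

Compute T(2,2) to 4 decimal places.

Richardson extrapolation on the trapezoidal column (denominator 4−1=3):
T(1,1) = (4·0.437286 − 0.501170) / 3 = 0.415991
T(2,1) = 0.428707 + (0.428707 − 0.437286)/3 = 0.425847
T(2,2) = 0.425847 + (0.425847 − 0.415991)/15 = 0.426504

0.4265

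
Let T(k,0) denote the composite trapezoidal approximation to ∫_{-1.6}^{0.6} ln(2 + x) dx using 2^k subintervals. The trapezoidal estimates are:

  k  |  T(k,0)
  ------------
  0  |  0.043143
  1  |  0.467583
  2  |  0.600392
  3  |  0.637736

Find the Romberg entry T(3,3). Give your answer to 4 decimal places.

0.6506

Richardson extrapolation on the trapezoidal column (denominator 4−1=3):
T(1,1) = (4·0.467583 − 0.043143) / 3 = 0.609063
T(2,1) = (4·0.600392 − 0.467583) / 3 = 0.644662
T(3,1) = (4·0.637736 − 0.600392) / 3 = 0.650184
T(2,2) = 0.644662 + (0.644662 − 0.609063)/15 = 0.647035
T(3,2) = 0.650184 + (0.650184 − 0.644662)/15 = 0.650552
T(3,3) = (64·0.650552 − 0.647035) / 63 = 0.650608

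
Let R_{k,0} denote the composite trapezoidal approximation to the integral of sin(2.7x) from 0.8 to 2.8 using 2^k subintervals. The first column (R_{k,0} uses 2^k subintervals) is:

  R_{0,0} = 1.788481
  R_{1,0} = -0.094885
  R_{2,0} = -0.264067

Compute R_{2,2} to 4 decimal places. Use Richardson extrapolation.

-0.2936

Richardson extrapolation on the trapezoidal column (denominator 4−1=3):
R_{1,1} = (4·(-0.094885) − 1.788481) / 3 = -0.722674
R_{2,1} = -0.264067 + (-0.264067 − (-0.094885))/3 = -0.320461
R_{2,2} = -0.320461 + (-0.320461 − (-0.722674))/15 = -0.293647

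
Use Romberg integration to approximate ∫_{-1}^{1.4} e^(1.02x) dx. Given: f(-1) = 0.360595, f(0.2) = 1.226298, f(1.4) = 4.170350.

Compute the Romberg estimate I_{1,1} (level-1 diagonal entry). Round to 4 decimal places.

I_{0,0} (trapezoid, 1 panel, h=2.4000): 5.437134
I_{1,0} (trapezoid, 2 panels, h=1.2000): 4.190125
I_{1,1} = 4.190125 + (4.190125 − 5.437134)/3 = 3.774455

3.7745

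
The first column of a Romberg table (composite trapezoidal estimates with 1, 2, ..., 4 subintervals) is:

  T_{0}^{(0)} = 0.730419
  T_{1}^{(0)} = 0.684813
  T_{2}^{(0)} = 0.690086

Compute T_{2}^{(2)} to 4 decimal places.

Richardson extrapolation on the trapezoidal column (denominator 4−1=3):
T_{1}^{(1)} = 0.684813 + (0.684813 − 0.730419)/3 = 0.669611
T_{2}^{(1)} = 0.690086 + (0.690086 − 0.684813)/3 = 0.691844
T_{2}^{(2)} = 0.691844 + (0.691844 − 0.669611)/15 = 0.693326

0.6933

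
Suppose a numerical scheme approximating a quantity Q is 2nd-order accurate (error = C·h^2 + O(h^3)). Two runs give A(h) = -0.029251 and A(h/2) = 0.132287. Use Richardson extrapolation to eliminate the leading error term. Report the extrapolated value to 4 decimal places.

0.1861

The leading error scales as h^2; refining by a factor of 2 reduces it by 2^2 = 4.
Extrapolated value = (4·A(h/2) − A(h)) / (4 − 1)
= (4·0.132287 − (-0.029251)) / 3
= 0.558399 / 3 = 0.186133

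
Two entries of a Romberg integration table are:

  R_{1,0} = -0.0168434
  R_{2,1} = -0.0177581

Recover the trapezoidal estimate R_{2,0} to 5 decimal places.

-0.01753

From R_{2,1} = (4·R_{2,0} − R_{1,0})/3, solve for R_{2,0}:
4·R_{2,0} = 3·(-0.0177581) + (-0.0168434) = -0.0701177
R_{2,0} = -0.0175294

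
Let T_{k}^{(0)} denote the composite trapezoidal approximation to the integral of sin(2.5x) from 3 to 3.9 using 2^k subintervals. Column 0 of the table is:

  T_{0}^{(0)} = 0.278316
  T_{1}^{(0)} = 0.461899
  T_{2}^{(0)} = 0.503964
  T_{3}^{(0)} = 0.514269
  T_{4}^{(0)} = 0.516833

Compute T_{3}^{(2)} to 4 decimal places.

Richardson extrapolation on the trapezoidal column (denominator 4−1=3):
T_{2}^{(1)} = (4·0.503964 − 0.461899) / 3 = 0.517986
T_{3}^{(1)} = (4·0.514269 − 0.503964) / 3 = 0.517704
T_{3}^{(2)} = (16·0.517704 − 0.517986) / 15 = 0.517685

0.5177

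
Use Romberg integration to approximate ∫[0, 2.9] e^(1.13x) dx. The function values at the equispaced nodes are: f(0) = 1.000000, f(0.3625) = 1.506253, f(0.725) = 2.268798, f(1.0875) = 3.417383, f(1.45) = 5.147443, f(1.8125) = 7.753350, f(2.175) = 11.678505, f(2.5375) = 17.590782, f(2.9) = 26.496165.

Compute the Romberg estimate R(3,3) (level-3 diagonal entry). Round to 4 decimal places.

R(0,0) (trapezoid, 1 panel, h=2.9000): 39.869439
R(1,0) (trapezoid, 2 panels, h=1.4500): 27.398512
R(2,0) (trapezoid, 4 panels, h=0.7250): 23.811051
R(3,0) (trapezoid, 8 panels, h=0.3625): 22.877591
R(1,1) = 27.398512 + (27.398512 − 39.869439)/3 = 23.241536
R(2,1) = 23.811051 + (23.811051 − 27.398512)/3 = 22.615231
R(3,1) = 22.877591 + (22.877591 − 23.811051)/3 = 22.566438
R(2,2) = 22.615231 + (22.615231 − 23.241536)/15 = 22.573477
R(3,2) = 22.566438 + (22.566438 − 22.615231)/15 = 22.563185
R(3,3) = 22.563185 + (22.563185 − 22.573477)/63 = 22.563022

22.5630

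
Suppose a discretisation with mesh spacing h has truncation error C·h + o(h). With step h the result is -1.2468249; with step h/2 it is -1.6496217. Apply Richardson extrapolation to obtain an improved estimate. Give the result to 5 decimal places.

-2.05242

The leading error scales as h; refining by a factor of 2 reduces it by 2^1 = 2.
Extrapolated value = (2·A(h/2) − A(h)) / (2 − 1)
= (2·(-1.6496217) − (-1.2468249)) / 1
= -2.0524185 / 1 = -2.0524185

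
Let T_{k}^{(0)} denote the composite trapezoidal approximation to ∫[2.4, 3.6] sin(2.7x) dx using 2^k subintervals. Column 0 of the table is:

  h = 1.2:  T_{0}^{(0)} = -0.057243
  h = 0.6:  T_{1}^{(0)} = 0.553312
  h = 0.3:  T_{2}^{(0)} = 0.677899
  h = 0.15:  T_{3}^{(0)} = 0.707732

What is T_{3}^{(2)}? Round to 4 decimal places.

0.7176

Richardson extrapolation on the trapezoidal column (denominator 4−1=3):
T_{2}^{(1)} = (4·0.677899 − 0.553312) / 3 = 0.719428
T_{3}^{(1)} = (4·0.707732 − 0.677899) / 3 = 0.717676
T_{3}^{(2)} = 0.717676 + (0.717676 − 0.719428)/15 = 0.717559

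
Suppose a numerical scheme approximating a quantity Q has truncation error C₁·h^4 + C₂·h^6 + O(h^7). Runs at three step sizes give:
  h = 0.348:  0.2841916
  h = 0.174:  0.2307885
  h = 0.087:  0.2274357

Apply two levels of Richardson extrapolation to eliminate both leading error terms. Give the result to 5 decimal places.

0.22721

First eliminate the h^4 term (factor 2^4 = 16):
  B₁ = (16·0.2307885 − 0.2841916)/15 = 0.2272283
  B₂ = (16·0.2274357 − 0.2307885)/15 = 0.2272122
Then eliminate the h^6 term (factor 2^6 = 64):
  (64·0.2272122 − 0.2272283)/63 = 0.2272119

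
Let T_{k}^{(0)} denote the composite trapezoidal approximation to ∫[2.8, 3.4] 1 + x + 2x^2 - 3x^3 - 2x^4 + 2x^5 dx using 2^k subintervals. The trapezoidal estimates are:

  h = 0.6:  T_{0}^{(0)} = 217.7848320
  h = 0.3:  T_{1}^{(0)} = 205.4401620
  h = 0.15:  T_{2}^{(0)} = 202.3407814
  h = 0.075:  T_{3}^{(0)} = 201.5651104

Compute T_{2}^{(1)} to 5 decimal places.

T_{2}^{(1)} = 202.3407814 + (202.3407814 − 205.4401620)/3 = 201.3076545

201.30765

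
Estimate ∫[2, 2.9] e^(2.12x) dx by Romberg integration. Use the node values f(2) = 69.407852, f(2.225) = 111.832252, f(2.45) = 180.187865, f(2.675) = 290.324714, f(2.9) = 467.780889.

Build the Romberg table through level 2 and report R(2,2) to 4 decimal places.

R(0,0) (trapezoid, 1 panel, h=0.9000): 241.734933
R(1,0) (trapezoid, 2 panels, h=0.4500): 201.952006
R(2,0) (trapezoid, 4 panels, h=0.2250): 191.461320
R(1,1) = 201.952006 + (201.952006 − 241.734933)/3 = 188.691030
R(2,1) = 191.461320 + (191.461320 − 201.952006)/3 = 187.964425
R(2,2) = 187.964425 + (187.964425 − 188.691030)/15 = 187.915985

187.9160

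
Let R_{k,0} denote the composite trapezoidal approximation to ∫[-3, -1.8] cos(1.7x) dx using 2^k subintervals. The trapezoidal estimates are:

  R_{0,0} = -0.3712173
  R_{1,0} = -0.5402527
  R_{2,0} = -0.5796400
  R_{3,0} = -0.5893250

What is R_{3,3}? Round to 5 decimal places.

-0.59254

Richardson extrapolation on the trapezoidal column (denominator 4−1=3):
R_{1,1} = -0.5402527 + (-0.5402527 − (-0.3712173))/3 = -0.5965978
R_{2,1} = (4·(-0.5796400) − (-0.5402527)) / 3 = -0.5927691
R_{3,1} = (4·(-0.5893250) − (-0.5796400)) / 3 = -0.5925533
R_{2,2} = (16·(-0.5927691) − (-0.5965978)) / 15 = -0.5925139
R_{3,2} = -0.5925533 + (-0.5925533 − (-0.5927691))/15 = -0.5925389
R_{3,3} = -0.5925389 + (-0.5925389 − (-0.5925139))/63 = -0.5925393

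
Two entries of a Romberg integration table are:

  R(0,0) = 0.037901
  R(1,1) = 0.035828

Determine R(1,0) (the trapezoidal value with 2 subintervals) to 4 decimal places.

0.0363

From R(1,1) = (4·R(1,0) − R(0,0))/3, solve for R(1,0):
4·R(1,0) = 3·0.035828 + 0.037901 = 0.145385
R(1,0) = 0.036346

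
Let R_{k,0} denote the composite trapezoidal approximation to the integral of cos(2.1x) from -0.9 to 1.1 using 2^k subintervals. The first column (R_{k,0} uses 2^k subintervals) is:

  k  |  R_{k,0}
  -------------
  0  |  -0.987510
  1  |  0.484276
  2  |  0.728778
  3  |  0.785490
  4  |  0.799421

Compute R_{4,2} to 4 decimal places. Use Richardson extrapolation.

0.8040

Richardson extrapolation on the trapezoidal column (denominator 4−1=3):
R_{3,1} = 0.785490 + (0.785490 − 0.728778)/3 = 0.804394
R_{4,1} = (4·0.799421 − 0.785490) / 3 = 0.804065
R_{4,2} = (16·0.804065 − 0.804394) / 15 = 0.804043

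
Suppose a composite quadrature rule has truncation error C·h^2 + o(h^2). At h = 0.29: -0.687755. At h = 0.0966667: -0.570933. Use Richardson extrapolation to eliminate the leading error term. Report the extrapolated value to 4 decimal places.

-0.5563

The leading error scales as h^2; refining by a factor of 3 reduces it by 3^2 = 9.
Extrapolated value = (9·A(h/3) − A(h)) / (9 − 1)
= (9·(-0.570933) − (-0.687755)) / 8
= -4.450642 / 8 = -0.556330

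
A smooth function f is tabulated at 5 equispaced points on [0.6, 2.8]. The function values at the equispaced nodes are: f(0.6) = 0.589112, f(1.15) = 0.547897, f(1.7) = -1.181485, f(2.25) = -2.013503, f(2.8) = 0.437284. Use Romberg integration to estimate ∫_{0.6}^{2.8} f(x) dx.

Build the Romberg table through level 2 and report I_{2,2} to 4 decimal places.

I_{0,0} (trapezoid, 1 panel, h=2.2000): 1.129036
I_{1,0} (trapezoid, 2 panels, h=1.1000): -0.735116
I_{2,0} (trapezoid, 4 panels, h=0.5500): -1.173641
I_{1,1} = -0.735116 + (-0.735116 − 1.129036)/3 = -1.356500
I_{2,1} = -1.173641 + (-1.173641 − (-0.735116))/3 = -1.319816
I_{2,2} = -1.319816 + (-1.319816 − (-1.356500))/15 = -1.317370

-1.3174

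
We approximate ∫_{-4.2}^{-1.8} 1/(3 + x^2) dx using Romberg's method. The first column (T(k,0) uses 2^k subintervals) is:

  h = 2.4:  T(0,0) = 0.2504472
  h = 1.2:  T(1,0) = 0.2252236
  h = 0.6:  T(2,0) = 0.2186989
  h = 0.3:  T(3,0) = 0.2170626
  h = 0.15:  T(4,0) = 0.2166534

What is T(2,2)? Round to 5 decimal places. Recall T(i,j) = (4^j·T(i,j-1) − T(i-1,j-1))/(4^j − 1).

0.21650

Richardson extrapolation on the trapezoidal column (denominator 4−1=3):
T(1,1) = 0.2252236 + (0.2252236 − 0.2504472)/3 = 0.2168157
T(2,1) = (4·0.2186989 − 0.2252236) / 3 = 0.2165240
T(2,2) = (16·0.2165240 − 0.2168157) / 15 = 0.2165046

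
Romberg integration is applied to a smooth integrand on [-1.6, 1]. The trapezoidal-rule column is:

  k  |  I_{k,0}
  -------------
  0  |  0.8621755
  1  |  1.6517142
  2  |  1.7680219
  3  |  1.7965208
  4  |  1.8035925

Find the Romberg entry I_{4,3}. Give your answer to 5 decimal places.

Richardson extrapolation on the trapezoidal column (denominator 4−1=3):
I_{2,1} = 1.7680219 + (1.7680219 − 1.6517142)/3 = 1.8067911
I_{3,1} = (4·1.7965208 − 1.7680219) / 3 = 1.8060204
I_{4,1} = 1.8035925 + (1.8035925 − 1.7965208)/3 = 1.8059497
I_{3,2} = 1.8060204 + (1.8060204 − 1.8067911)/15 = 1.8059690
I_{4,2} = 1.8059497 + (1.8059497 − 1.8060204)/15 = 1.8059450
I_{4,3} = 1.8059450 + (1.8059450 − 1.8059690)/63 = 1.8059446

1.80594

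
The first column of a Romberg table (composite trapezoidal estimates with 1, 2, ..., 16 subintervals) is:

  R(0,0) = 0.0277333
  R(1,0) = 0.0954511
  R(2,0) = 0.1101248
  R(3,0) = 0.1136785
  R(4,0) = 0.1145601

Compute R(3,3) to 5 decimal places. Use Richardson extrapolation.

0.11485

R(1,1) = (4·0.0954511 − 0.0277333) / 3 = 0.1180237
R(2,1) = 0.1101248 + (0.1101248 − 0.0954511)/3 = 0.1150160
R(3,1) = (4·0.1136785 − 0.1101248) / 3 = 0.1148631
R(2,2) = (16·0.1150160 − 0.1180237) / 15 = 0.1148155
R(3,2) = 0.1148631 + (0.1148631 − 0.1150160)/15 = 0.1148529
R(3,3) = (64·0.1148529 − 0.1148155) / 63 = 0.1148535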